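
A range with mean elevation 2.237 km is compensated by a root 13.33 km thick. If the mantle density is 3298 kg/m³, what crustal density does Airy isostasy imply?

ρ_c h = (ρ_m − ρ_c) r → ρ_c (h + r) = ρ_m r → ρ_c = ρ_m r / (h + r).
ρ_c = 3298 × 13.33 km / (2.237 km + 13.33 km) = 2820 kg/m³.

2820 kg/m³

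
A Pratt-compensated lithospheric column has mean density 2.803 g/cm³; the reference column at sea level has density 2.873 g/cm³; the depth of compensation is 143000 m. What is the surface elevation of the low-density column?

3570 m

ρ_ref D = ρ (D + h) → h = D (ρ_ref − ρ)/ρ.
h = 143000 m × (2.873 − 2.803)/2.803 = 3570 m.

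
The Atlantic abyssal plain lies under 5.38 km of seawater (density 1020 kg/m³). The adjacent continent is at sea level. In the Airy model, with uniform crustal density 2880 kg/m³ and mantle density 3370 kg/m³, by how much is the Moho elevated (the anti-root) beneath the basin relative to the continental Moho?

20.4 km

Equating mass per unit area of the two columns: replacing crust with seawater at the top is compensated by replacing crust with mantle at the base: d (ρ_c − ρ_w) = a (ρ_m − ρ_c).
a = d (ρ_c − ρ_w)/(ρ_m − ρ_c) = 5.38 km × 1860/490 = 20.4 km.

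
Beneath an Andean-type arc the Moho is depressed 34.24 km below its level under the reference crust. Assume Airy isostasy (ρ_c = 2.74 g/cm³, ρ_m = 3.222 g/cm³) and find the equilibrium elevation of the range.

For local isostatic compensation: ρ_c h = (ρ_m − ρ_c) r.
h = r (ρ_m − ρ_c) / ρ_c = 34.24 km × (3.222 − 2.74) / 2.74 = 6.02 km.

6.02 km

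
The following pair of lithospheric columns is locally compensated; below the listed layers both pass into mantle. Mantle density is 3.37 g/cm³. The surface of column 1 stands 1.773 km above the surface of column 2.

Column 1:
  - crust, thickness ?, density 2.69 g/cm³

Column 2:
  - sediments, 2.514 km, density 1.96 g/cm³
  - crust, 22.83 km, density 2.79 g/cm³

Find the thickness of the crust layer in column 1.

33.5 km

Take the compensation level at the base of the deeper column (depth z_c below the surface of column 1) and equate Σ ρ_i t_i down to z_c; mantle fills any gap and the z_c terms cancel.
Column 1: x×2.69 + (z_c − 0 − x)×3.37
Column 2: 1.773×0 + 2.514×1.96 + 22.83×2.79 + (z_c − 1.773 − 25.344)×3.37
The z_c×3.37 term appears on both sides and cancels. Collect the known terms of each column as K = Σ(ρt)_known − 3.37 × (depth of known layers): K_1 = 0 − 3.37×0 = 0; K_2 = 68.62314 − 3.37×(1.773 + 25.344) = −22.76115.
Balance: K_1 − x×(3.37 − 2.69) = K_2, so x = (K_1 − K_2)/(3.37 − 2.69) = 22.7612/0.68 = 33.5 km.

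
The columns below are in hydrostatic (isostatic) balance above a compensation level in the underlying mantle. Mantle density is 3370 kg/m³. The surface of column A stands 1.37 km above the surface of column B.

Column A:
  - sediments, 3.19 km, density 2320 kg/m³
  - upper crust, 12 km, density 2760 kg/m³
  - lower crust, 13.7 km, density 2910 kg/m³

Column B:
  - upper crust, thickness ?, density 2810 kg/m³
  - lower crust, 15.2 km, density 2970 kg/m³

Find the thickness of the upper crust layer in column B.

11.2 km

Take the compensation level at the base of the deeper column (depth z_c below the surface of column A) and equate Σ ρ_i t_i down to z_c; mantle fills any gap and the z_c terms cancel.
Column A: 3.19×2320 + 12×2760 + 13.7×2910 + (z_c − 28.89)×3370
Column B: 1.37×0 + x×2810 + 15.2×2970 + (z_c − 1.37 − 15.2 − x)×3370
The z_c×3370 term appears on both sides and cancels. Collect the known terms of each column as K = Σ(ρt)_known − 3370 × (depth of known layers): K_A = 80387.8 − 3370×28.89 = −16971.5; K_B = 45144 − 3370×(1.37 + 15.2) = −10696.9.
Balance: K_A = K_B − x×(3370 − 2810), so x = (K_B − K_A)/(3370 − 2810) = 6274.6/560 = 11.2 km.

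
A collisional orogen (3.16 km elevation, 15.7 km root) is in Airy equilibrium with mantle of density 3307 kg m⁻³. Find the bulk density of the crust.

2750 kg m⁻³

ρ_c h = (ρ_m − ρ_c) r → ρ_c (h + r) = ρ_m r → ρ_c = ρ_m r / (h + r).
ρ_c = 3307 × 15.7 km / (3.16 km + 15.7 km) = 2750 kg m⁻³.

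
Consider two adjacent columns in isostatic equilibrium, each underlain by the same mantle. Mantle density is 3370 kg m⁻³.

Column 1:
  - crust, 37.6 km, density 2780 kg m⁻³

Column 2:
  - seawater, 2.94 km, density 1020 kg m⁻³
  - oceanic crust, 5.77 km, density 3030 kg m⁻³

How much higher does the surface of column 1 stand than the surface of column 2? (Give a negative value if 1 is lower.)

For any compensation level in the mantle, the mantle terms cancel and isostasy reduces to e = (Σt_1 − Σt_2) − (Σ(ρt)_1 − Σ(ρt)_2) / ρ_m.
Σt_1 = 37.6 km; Σt_2 = 8.71 km; Σ(ρt)_1 = 104528; Σ(ρt)_2 = 20481.9 (in km·kg m⁻³).
e = (37.6 − 8.71) − (104528 − 20481.9) / 3370 = 3.95 km.

3.95 km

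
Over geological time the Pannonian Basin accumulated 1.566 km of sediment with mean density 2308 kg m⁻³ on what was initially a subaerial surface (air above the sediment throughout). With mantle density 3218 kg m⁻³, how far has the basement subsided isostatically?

Subaerial load: s = t ρ_sed / ρ_m = 1.566 km × 2308/3218 = 1.12 km.

1.12 km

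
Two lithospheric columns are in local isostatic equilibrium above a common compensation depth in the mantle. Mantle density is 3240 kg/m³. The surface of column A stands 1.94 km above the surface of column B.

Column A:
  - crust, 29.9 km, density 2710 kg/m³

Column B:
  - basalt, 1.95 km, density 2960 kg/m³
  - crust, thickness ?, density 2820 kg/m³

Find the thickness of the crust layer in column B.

21.5 km

Take the compensation level at the base of the deeper column (depth z_c below the surface of column A) and equate Σ ρ_i t_i down to z_c; mantle fills any gap and the z_c terms cancel.
Column A: 29.9×2710 + (z_c − 29.9)×3240
Column B: 1.94×0 + 1.95×2960 + x×2820 + (z_c − 1.94 − 1.95 − x)×3240
The z_c×3240 term appears on both sides and cancels. Collect the known terms of each column as K = Σ(ρt)_known − 3240 × (depth of known layers): K_A = 81029 − 3240×29.9 = −15847; K_B = 5772 − 3240×(1.94 + 1.95) = −6831.6.
Balance: K_A = K_B − x×(3240 − 2820), so x = (K_B − K_A)/(3240 − 2820) = 9015.4/420 = 21.5 km.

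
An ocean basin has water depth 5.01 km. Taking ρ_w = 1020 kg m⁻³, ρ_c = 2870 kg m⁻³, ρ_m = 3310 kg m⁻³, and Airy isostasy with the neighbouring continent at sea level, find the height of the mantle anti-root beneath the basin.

By Archimedes' principle applied to the lithosphere: replacing crust with seawater at the top is compensated by replacing crust with mantle at the base: d (ρ_c − ρ_w) = a (ρ_m − ρ_c).
a = d (ρ_c − ρ_w)/(ρ_m − ρ_c) = 5.01 km × 1850/440 = 21.1 km.

21.1 km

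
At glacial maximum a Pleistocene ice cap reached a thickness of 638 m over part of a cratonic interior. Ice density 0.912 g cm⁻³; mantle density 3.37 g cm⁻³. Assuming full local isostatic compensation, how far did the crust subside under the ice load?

173 m

Equating mass per unit area of the two columns: the ice load ρ_ice t is balanced by mantle displaced below, ρ_m s.
s = t ρ_ice / ρ_m = 638 m × 0.912/3.37 = 173 m.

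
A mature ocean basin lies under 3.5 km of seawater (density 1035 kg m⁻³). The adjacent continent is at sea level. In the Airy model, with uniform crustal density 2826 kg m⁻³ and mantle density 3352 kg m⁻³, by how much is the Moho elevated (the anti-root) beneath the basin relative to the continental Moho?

11.9 km

In Airy isostatic equilibrium: replacing crust with seawater at the top is compensated by replacing crust with mantle at the base: d (ρ_c − ρ_w) = a (ρ_m − ρ_c).
a = d (ρ_c − ρ_w)/(ρ_m − ρ_c) = 3.5 km × 1791/526 = 11.9 km.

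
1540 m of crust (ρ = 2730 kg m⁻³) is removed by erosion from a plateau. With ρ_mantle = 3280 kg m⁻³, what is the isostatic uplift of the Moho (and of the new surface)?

Unloading: uplift u = e ρ_c/ρ_m = 1540 m × 2730/3280 = 1280 m.

1280 m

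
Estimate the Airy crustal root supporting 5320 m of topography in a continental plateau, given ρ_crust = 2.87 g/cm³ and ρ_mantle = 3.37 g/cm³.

30500 m

In Airy isostatic equilibrium: the weight of the topography is balanced by the buoyancy of the root, ρ_c h = (ρ_m − ρ_c) r.
r = h · ρ_c / (ρ_m − ρ_c) = 5320 m × 2.87 / (3.37 − 2.87) = 30500 m.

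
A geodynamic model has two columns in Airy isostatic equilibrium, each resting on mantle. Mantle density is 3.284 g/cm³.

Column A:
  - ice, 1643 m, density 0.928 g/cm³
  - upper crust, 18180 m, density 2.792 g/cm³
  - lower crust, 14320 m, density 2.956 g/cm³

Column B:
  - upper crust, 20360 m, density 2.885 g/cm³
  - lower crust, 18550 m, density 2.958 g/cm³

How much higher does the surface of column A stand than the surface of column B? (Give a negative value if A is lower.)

For any compensation level in the mantle, the mantle terms cancel and isostasy reduces to e = (Σt_A − Σt_B) − (Σ(ρt)_A − Σ(ρt)_B) / ρ_m.
Σt_A = 34143 m; Σt_B = 38910 m; Σ(ρt)_A = 94613.184; Σ(ρt)_B = 113609.5 (in m·g/cm³).
e = (34143 − 38910) − (94613.184 − 113609.5) / 3.284 = 1020 m.

1020 m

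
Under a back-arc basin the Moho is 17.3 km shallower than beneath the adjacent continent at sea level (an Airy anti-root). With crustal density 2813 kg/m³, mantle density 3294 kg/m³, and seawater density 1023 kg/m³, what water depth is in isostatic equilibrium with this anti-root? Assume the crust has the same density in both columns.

4.65 km

Replacing a thickness d of crust by seawater at the top must be balanced by replacing crust with mantle at the base: d (ρ_c − ρ_w) = a (ρ_m − ρ_c).
d = a (ρ_m − ρ_c)/(ρ_c − ρ_w) = 17.3 km × 481/1790 = 4.65 km.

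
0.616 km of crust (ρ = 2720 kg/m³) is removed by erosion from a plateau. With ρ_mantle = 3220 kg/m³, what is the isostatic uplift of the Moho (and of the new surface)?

0.52 km

Unloading: uplift u = e ρ_c/ρ_m = 0.616 km × 2720/3220 = 0.52 km.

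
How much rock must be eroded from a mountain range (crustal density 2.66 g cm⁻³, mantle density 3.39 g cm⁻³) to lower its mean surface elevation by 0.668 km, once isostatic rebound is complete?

Net drop Δ = e − u = e − e ρ_c/ρ_m = e (ρ_m − ρ_c)/ρ_m.
e = Δ ρ_m/(ρ_m − ρ_c) = 0.668 km × 3.39/0.73 = 3.1 km.

3.1 km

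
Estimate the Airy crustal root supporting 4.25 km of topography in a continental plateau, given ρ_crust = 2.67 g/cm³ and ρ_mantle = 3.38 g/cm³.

16 km

For local isostatic compensation: the weight of the topography is balanced by the buoyancy of the root, ρ_c h = (ρ_m − ρ_c) r.
r = h · ρ_c / (ρ_m − ρ_c) = 4.25 km × 2.67 / (3.38 − 2.67) = 16 km.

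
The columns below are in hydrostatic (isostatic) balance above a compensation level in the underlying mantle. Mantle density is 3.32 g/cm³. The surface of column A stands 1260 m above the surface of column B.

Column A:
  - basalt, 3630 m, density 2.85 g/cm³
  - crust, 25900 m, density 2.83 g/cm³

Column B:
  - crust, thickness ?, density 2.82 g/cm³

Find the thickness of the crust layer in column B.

20400 m

Take the compensation level at the base of the deeper column (depth z_c below the surface of column A) and equate Σ ρ_i t_i down to z_c; mantle fills any gap and the z_c terms cancel.
Column A: 3630×2.85 + 25900×2.83 + (z_c − 29530)×3.32
Column B: 1260×0 + x×2.82 + (z_c − 1260 − 0 − x)×3.32
The z_c×3.32 term appears on both sides and cancels. Collect the known terms of each column as K = Σ(ρt)_known − 3.32 × (depth of known layers): K_A = 83642.5 − 3.32×29530 = −14397.1; K_B = 0 − 3.32×(1260 + 0) = −4183.2.
Balance: K_A = K_B − x×(3.32 − 2.82), so x = (K_B − K_A)/(3.32 − 2.82) = 10213.9/0.5 = 20400 m.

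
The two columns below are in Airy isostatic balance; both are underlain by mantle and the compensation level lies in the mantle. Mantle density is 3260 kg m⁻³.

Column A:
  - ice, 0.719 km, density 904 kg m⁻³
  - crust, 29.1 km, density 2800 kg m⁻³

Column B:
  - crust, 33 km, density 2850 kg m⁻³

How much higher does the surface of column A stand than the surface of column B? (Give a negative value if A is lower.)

For any compensation level in the mantle, the mantle terms cancel and isostasy reduces to e = (Σt_A − Σt_B) − (Σ(ρt)_A − Σ(ρt)_B) / ρ_m.
Σt_A = 29.819 km; Σt_B = 33 km; Σ(ρt)_A = 82129.976; Σ(ρt)_B = 94050 (in km·kg m⁻³).
e = (29.819 − 33) − (82129.976 − 94050) / 3260 = 0.475 km.

0.475 km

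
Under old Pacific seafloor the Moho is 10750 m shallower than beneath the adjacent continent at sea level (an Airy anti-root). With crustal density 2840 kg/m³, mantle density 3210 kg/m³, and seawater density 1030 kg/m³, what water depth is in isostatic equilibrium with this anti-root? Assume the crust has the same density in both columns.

Replacing a thickness d of crust by seawater at the top must be balanced by replacing crust with mantle at the base: d (ρ_c − ρ_w) = a (ρ_m − ρ_c).
d = a (ρ_m − ρ_c)/(ρ_c − ρ_w) = 10750 m × 370/1810 = 2200 m.

2200 m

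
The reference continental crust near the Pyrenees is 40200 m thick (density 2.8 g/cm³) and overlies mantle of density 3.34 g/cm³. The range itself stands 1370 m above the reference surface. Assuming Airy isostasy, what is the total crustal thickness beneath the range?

48700 m

Root depth r = h ρ_c / (ρ_m − ρ_c) = 1370 m × 2.8 / 0.54 = 7104 m.
Total thickness = T + h + r = 40200 m + 1370 m + 7104 m = 48700 m.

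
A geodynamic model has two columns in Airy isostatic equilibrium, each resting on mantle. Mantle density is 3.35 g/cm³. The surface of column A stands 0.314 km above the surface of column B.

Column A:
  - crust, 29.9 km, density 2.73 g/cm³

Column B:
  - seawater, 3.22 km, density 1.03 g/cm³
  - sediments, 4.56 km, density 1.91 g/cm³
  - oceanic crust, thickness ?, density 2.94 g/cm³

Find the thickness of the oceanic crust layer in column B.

8.41 km

Take the compensation level at the base of the deeper column (depth z_c below the surface of column A) and equate Σ ρ_i t_i down to z_c; mantle fills any gap and the z_c terms cancel.
Column A: 29.9×2.73 + (z_c − 29.9)×3.35
Column B: 0.314×0 + 3.22×1.03 + 4.56×1.91 + x×2.94 + (z_c − 0.314 − 7.78 − x)×3.35
The z_c×3.35 term appears on both sides and cancels. Collect the known terms of each column as K = Σ(ρt)_known − 3.35 × (depth of known layers): K_A = 81.627 − 3.35×29.9 = −18.538; K_B = 12.0262 − 3.35×(0.314 + 7.78) = −15.0887.
Balance: K_A = K_B − x×(3.35 − 2.94), so x = (K_B − K_A)/(3.35 − 2.94) = 3.4493/0.41 = 8.41 km.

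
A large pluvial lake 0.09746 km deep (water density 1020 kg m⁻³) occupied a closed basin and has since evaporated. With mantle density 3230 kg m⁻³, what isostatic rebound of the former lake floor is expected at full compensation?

u = d ρ_w/ρ_m = 0.09746 km × 1020/3230 = 0.0308 km.

0.0308 km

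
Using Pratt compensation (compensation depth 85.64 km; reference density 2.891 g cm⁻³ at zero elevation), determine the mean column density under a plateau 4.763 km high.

Pratt balance: ρ_ref D = ρ (D + h).
ρ = ρ_ref D/(D + h) = 2.891 × 85.64 km/(85.64 km + 4.763 km) = 2.74 g cm⁻³.

2.74 g cm⁻³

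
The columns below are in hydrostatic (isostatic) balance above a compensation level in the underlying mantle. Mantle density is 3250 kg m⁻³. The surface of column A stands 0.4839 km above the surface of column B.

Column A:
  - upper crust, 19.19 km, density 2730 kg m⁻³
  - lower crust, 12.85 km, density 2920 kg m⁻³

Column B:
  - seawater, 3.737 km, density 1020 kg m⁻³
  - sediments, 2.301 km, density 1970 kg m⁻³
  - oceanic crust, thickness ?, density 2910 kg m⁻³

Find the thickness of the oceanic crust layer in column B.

4.02 km

Take the compensation level at the base of the deeper column (depth z_c below the surface of column A) and equate Σ ρ_i t_i down to z_c; mantle fills any gap and the z_c terms cancel.
Column A: 19.19×2730 + 12.85×2920 + (z_c − 32.04)×3250
Column B: 0.4839×0 + 3.737×1020 + 2.301×1970 + x×2910 + (z_c − 0.4839 − 6.038 − x)×3250
The z_c×3250 term appears on both sides and cancels. Collect the known terms of each column as K = Σ(ρt)_known − 3250 × (depth of known layers): K_A = 89910.7 − 3250×32.04 = −14219.3; K_B = 8344.71 − 3250×(0.4839 + 6.038) = −12851.465.
Balance: K_A = K_B − x×(3250 − 2910), so x = (K_B − K_A)/(3250 − 2910) = 1367.84/340 = 4.02 km.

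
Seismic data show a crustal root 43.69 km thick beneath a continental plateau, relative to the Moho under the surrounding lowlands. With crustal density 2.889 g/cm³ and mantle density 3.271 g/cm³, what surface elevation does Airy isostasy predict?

Isostatic balance requires: ρ_c h = (ρ_m − ρ_c) r.
h = r (ρ_m − ρ_c) / ρ_c = 43.69 km × (3.271 − 2.889) / 2.889 = 5.78 km.

5.78 km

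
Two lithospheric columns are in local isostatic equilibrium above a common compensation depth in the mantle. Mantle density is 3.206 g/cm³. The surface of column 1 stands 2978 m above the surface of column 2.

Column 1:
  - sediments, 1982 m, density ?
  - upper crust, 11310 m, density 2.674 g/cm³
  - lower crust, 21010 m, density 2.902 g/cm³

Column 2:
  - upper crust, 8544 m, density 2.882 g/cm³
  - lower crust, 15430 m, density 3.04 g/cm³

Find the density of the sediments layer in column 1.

1.96 g/cm³

Take the compensation level at the base of the deeper column (depth z_c below the surface of column 1) and equate Σ ρ_i t_i down to z_c; mantle fills any gap and the z_c terms cancel.
Column 1: 1982×ρ + 11310×2.674 + 21010×2.902 + (z_c − 34302)×3.206
Column 2: 2978×0 + 8544×2.882 + 15430×3.04 + (z_c − 2978 − 23974)×3.206
The z_c×3.206 term appears on both sides and cancels. Collect the known terms of each column as K = Σ(ρt)_known − 3.206 × (depth of known layers): K_1 = 91213.96 − 3.206×34302 = −18758.252; K_2 = 71531.008 − 3.206×(2978 + 23974) = −14877.104.
Balance: K_1 + 1982×ρ = K_2, so ρ = (K_2 − K_1)/1982 = 3881.15/1982 = 1.96 g/cm³.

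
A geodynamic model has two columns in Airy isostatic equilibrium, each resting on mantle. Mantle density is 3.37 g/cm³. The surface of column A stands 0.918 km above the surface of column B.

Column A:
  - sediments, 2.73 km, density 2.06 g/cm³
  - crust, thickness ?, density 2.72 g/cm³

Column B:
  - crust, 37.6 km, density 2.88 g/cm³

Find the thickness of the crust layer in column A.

27.6 km

Take the compensation level at the base of the deeper column (depth z_c below the surface of column A) and equate Σ ρ_i t_i down to z_c; mantle fills any gap and the z_c terms cancel.
Column A: 2.73×2.06 + x×2.72 + (z_c − 2.73 − x)×3.37
Column B: 0.918×0 + 37.6×2.88 + (z_c − 0.918 − 37.6)×3.37
The z_c×3.37 term appears on both sides and cancels. Collect the known terms of each column as K = Σ(ρt)_known − 3.37 × (depth of known layers): K_A = 5.6238 − 3.37×2.73 = −3.5763; K_B = 108.288 − 3.37×(0.918 + 37.6) = −21.51766.
Balance: K_A − x×(3.37 − 2.72) = K_B, so x = (K_A − K_B)/(3.37 − 2.72) = 17.9414/0.65 = 27.6 km.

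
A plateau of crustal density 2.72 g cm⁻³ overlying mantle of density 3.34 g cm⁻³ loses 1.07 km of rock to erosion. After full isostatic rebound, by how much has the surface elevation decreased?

Rebound u = e ρ_c/ρ_m = 1.07 km × 2.72/3.34 = 0.8714 km.
Net surface drop = e − u = 1.07 km − 0.8714 km = e (ρ_m − ρ_c)/ρ_m = 0.199 km.

0.199 km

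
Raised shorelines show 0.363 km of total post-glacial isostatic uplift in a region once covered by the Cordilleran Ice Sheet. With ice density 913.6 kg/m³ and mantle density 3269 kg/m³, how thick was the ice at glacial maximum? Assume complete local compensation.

1.3 km

u = t ρ_ice/ρ_m → t = u ρ_m/ρ_ice = 0.363 km × 3269/913.6 = 1.3 km.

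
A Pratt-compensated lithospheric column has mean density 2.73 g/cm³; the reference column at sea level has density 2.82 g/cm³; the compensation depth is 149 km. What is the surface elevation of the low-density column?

4.91 km

ρ_ref D = ρ (D + h) → h = D (ρ_ref − ρ)/ρ.
h = 149 km × (2.82 − 2.73)/2.73 = 4.91 km.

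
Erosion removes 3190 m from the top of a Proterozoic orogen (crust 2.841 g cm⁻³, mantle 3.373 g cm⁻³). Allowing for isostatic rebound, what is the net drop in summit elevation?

503 m

Rebound u = e ρ_c/ρ_m = 3190 m × 2.841/3.373 = 2687 m.
Net surface drop = e − u = 3190 m − 2687 m = e (ρ_m − ρ_c)/ρ_m = 503 m.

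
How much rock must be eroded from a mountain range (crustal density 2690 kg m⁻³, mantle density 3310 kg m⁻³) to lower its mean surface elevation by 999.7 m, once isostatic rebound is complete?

5340 m

Net drop Δ = e − u = e − e ρ_c/ρ_m = e (ρ_m − ρ_c)/ρ_m.
e = Δ ρ_m/(ρ_m − ρ_c) = 999.7 m × 3310/620 = 5340 m.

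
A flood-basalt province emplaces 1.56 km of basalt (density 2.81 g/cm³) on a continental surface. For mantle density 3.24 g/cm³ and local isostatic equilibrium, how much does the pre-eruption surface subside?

1.35 km

Subaerial loading: s = t ρ_load / ρ_m.
s = 1.56 km × 2.81/3.24 = 1.35 km.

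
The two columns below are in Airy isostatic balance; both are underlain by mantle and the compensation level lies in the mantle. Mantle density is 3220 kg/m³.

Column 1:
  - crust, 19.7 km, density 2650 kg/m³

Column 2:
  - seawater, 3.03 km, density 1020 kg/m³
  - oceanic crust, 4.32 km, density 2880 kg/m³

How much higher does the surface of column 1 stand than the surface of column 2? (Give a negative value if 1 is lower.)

For any compensation level in the mantle, the mantle terms cancel and isostasy reduces to e = (Σt_1 − Σt_2) − (Σ(ρt)_1 − Σ(ρt)_2) / ρ_m.
Σt_1 = 19.7 km; Σt_2 = 7.35 km; Σ(ρt)_1 = 52205; Σ(ρt)_2 = 15532.2 (in km·kg/m³).
e = (19.7 − 7.35) − (52205 − 15532.2) / 3220 = 0.961 km.

0.961 km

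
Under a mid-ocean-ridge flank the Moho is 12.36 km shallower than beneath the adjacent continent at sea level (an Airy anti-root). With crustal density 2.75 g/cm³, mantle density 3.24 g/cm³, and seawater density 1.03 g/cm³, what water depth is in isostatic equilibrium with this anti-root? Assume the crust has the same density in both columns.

3.52 km

Replacing a thickness d of crust by seawater at the top must be balanced by replacing crust with mantle at the base: d (ρ_c − ρ_w) = a (ρ_m − ρ_c).
d = a (ρ_m − ρ_c)/(ρ_c − ρ_w) = 12.36 km × 0.49/1.72 = 3.52 km.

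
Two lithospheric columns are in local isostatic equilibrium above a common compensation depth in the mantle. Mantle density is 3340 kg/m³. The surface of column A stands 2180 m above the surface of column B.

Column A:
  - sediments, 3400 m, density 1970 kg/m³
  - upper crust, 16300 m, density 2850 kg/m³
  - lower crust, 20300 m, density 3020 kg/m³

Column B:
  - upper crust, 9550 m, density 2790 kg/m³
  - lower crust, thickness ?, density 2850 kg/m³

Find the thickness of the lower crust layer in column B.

13500 m

Take the compensation level at the base of the deeper column (depth z_c below the surface of column A) and equate Σ ρ_i t_i down to z_c; mantle fills any gap and the z_c terms cancel.
Column A: 3400×1970 + 16300×2850 + 20300×3020 + (z_c − 40000)×3340
Column B: 2180×0 + 9550×2790 + x×2850 + (z_c − 2180 − 9550 − x)×3340
The z_c×3340 term appears on both sides and cancels. Collect the known terms of each column as K = Σ(ρt)_known − 3340 × (depth of known layers): K_A = 114459000 − 3340×40000 = −19141000; K_B = 26644500 − 3340×(2180 + 9550) = −12533700.
Balance: K_A = K_B − x×(3340 − 2850), so x = (K_B − K_A)/(3340 − 2850) = 6607300/490 = 13500 m.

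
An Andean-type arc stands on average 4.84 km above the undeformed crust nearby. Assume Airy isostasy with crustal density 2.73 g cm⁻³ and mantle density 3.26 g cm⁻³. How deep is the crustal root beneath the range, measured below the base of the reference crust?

24.9 km

In Airy isostatic equilibrium: the weight of the topography is balanced by the buoyancy of the root, ρ_c h = (ρ_m − ρ_c) r.
r = h · ρ_c / (ρ_m − ρ_c) = 4.84 km × 2.73 / (3.26 − 2.73) = 24.9 km.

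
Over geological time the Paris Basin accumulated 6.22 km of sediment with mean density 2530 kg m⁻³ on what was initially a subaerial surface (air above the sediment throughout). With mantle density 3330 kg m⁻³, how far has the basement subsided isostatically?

Subaerial load: s = t ρ_sed / ρ_m = 6.22 km × 2530/3330 = 4.73 km.

4.73 km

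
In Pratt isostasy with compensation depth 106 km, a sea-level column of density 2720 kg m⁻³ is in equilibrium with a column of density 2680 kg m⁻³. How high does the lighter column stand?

1.58 km

ρ_ref D = ρ (D + h) → h = D (ρ_ref − ρ)/ρ.
h = 106 km × (2720 − 2680)/2680 = 1.58 km.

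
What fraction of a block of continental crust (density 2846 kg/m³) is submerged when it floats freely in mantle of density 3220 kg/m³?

0.884

Submerged fraction = ρ_obj/ρ_fluid = 2846/3220 = 0.884.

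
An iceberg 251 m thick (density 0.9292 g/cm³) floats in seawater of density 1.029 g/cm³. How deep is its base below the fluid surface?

Draft d = t ρ_obj/ρ_fluid = 251 m × 0.9292/1.029 = 227 m.

227 m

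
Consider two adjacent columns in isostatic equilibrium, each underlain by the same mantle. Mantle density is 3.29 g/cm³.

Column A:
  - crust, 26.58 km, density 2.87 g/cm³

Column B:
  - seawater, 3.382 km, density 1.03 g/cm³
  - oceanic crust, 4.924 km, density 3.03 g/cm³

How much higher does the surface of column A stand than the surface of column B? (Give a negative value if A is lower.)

For any compensation level in the mantle, the mantle terms cancel and isostasy reduces to e = (Σt_A − Σt_B) − (Σ(ρt)_A − Σ(ρt)_B) / ρ_m.
Σt_A = 26.58 km; Σt_B = 8.306 km; Σ(ρt)_A = 76.2846; Σ(ρt)_B = 18.40318 (in km·g/cm³).
e = (26.58 − 8.306) − (76.2846 − 18.40318) / 3.29 = 0.681 km.

0.681 km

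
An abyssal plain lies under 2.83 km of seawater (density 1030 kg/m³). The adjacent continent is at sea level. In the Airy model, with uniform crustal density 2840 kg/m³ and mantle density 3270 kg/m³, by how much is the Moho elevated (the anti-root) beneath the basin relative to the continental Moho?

11.9 km

Balancing pressure at the compensation depth: replacing crust with seawater at the top is compensated by replacing crust with mantle at the base: d (ρ_c − ρ_w) = a (ρ_m − ρ_c).
a = d (ρ_c − ρ_w)/(ρ_m − ρ_c) = 2.83 km × 1810/430 = 11.9 km.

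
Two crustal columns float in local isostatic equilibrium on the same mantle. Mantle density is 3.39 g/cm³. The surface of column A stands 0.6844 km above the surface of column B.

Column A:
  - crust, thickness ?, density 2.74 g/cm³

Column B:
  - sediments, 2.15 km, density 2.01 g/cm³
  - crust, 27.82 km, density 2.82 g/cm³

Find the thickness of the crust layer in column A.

Take the compensation level at the base of the deeper column (depth z_c below the surface of column A) and equate Σ ρ_i t_i down to z_c; mantle fills any gap and the z_c terms cancel.
Column A: x×2.74 + (z_c − 0 − x)×3.39
Column B: 0.6844×0 + 2.15×2.01 + 27.82×2.82 + (z_c − 0.6844 − 29.97)×3.39
The z_c×3.39 term appears on both sides and cancels. Collect the known terms of each column as K = Σ(ρt)_known − 3.39 × (depth of known layers): K_A = 0 − 3.39×0 = 0; K_B = 82.7739 − 3.39×(0.6844 + 29.97) = −21.144516.
Balance: K_A − x×(3.39 − 2.74) = K_B, so x = (K_A − K_B)/(3.39 − 2.74) = 21.1445/0.65 = 32.5 km.

32.5 km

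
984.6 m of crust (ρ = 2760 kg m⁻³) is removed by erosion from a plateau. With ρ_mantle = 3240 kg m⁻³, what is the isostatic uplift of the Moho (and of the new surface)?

Unloading: uplift u = e ρ_c/ρ_m = 984.6 m × 2760/3240 = 839 m.

839 m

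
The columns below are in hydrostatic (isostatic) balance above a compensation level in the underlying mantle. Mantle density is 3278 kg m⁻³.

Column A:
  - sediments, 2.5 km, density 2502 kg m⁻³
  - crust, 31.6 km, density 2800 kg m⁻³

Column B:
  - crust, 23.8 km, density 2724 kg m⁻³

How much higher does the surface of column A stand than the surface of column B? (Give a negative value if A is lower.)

1.18 km

For any compensation level in the mantle, the mantle terms cancel and isostasy reduces to e = (Σt_A − Σt_B) − (Σ(ρt)_A − Σ(ρt)_B) / ρ_m.
Σt_A = 34.1 km; Σt_B = 23.8 km; Σ(ρt)_A = 94735; Σ(ρt)_B = 64831.2 (in km·kg m⁻³).
e = (34.1 − 23.8) − (94735 − 64831.2) / 3278 = 1.18 km.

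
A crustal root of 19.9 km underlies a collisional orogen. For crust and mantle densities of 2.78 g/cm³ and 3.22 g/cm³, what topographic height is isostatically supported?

By Archimedes' principle applied to the lithosphere: ρ_c h = (ρ_m − ρ_c) r.
h = r (ρ_m − ρ_c) / ρ_c = 19.9 km × (3.22 − 2.78) / 2.78 = 3.15 km.

3.15 km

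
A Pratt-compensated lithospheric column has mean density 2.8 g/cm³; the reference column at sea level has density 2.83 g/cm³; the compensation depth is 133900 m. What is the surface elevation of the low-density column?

1430 m

ρ_ref D = ρ (D + h) → h = D (ρ_ref − ρ)/ρ.
h = 133900 m × (2.83 − 2.8)/2.8 = 1430 m.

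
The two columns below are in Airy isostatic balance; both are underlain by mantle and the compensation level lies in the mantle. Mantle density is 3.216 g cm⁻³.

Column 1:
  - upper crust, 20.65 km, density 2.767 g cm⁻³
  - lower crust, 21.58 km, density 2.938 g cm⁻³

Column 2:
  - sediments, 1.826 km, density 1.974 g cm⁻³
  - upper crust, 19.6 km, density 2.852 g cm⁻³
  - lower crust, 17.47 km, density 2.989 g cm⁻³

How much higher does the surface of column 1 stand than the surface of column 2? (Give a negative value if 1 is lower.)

0.592 km

For any compensation level in the mantle, the mantle terms cancel and isostasy reduces to e = (Σt_1 − Σt_2) − (Σ(ρt)_1 − Σ(ρt)_2) / ρ_m.
Σt_1 = 42.23 km; Σt_2 = 38.896 km; Σ(ρt)_1 = 120.54059; Σ(ρt)_2 = 111.721554 (in km·g cm⁻³).
e = (42.23 − 38.896) − (120.54059 − 111.721554) / 3.216 = 0.592 km.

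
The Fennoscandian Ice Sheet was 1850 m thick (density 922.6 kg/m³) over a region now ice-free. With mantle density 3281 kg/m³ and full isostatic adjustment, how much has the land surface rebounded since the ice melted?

520 m

Removing the load lets mantle flow back in; uplift u satisfies ρ_ice t = ρ_m u.
u = t ρ_ice/ρ_m = 1850 m × 922.6/3281 = 520 m.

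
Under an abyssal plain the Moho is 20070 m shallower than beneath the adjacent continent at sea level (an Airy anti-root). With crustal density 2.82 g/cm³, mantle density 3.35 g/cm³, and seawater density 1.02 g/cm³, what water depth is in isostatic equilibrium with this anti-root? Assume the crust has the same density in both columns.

Replacing a thickness d of crust by seawater at the top must be balanced by replacing crust with mantle at the base: d (ρ_c − ρ_w) = a (ρ_m − ρ_c).
d = a (ρ_m − ρ_c)/(ρ_c − ρ_w) = 20070 m × 0.53/1.8 = 5910 m.

5910 m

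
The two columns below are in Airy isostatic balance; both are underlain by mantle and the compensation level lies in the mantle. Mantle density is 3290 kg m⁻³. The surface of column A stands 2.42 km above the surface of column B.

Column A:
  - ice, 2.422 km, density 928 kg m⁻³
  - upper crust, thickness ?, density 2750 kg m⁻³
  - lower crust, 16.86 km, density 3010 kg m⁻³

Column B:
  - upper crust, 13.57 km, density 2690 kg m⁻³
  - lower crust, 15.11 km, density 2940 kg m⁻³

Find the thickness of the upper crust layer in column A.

Take the compensation level at the base of the deeper column (depth z_c below the surface of column A) and equate Σ ρ_i t_i down to z_c; mantle fills any gap and the z_c terms cancel.
Column A: 2.422×928 + x×2750 + 16.86×3010 + (z_c − 19.282 − x)×3290
Column B: 2.42×0 + 13.57×2690 + 15.11×2940 + (z_c − 2.42 − 28.68)×3290
The z_c×3290 term appears on both sides and cancels. Collect the known terms of each column as K = Σ(ρt)_known − 3290 × (depth of known layers): K_A = 52996.216 − 3290×19.282 = −10441.564; K_B = 80926.7 − 3290×(2.42 + 28.68) = −21392.3.
Balance: K_A − x×(3290 − 2750) = K_B, so x = (K_A − K_B)/(3290 − 2750) = 10950.7/540 = 20.3 km.

20.3 km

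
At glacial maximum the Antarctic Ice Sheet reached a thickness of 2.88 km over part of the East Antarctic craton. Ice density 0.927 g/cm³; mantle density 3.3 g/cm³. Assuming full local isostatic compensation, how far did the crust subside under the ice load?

By Archimedes' principle applied to the lithosphere: the ice load ρ_ice t is balanced by mantle displaced below, ρ_m s.
s = t ρ_ice / ρ_m = 2.88 km × 0.927/3.3 = 0.809 km.

0.809 km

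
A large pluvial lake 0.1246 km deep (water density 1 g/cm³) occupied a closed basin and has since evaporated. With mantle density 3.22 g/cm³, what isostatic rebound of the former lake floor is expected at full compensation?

u = d ρ_w/ρ_m = 0.1246 km × 1/3.22 = 0.0387 km.

0.0387 km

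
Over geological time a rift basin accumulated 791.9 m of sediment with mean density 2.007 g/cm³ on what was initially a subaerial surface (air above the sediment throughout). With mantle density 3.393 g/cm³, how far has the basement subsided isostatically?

Subaerial load: s = t ρ_sed / ρ_m = 791.9 m × 2.007/3.393 = 468 m.

468 m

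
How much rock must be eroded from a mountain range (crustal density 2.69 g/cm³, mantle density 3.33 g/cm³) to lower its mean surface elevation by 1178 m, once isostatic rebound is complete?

6130 m

Net drop Δ = e − u = e − e ρ_c/ρ_m = e (ρ_m − ρ_c)/ρ_m.
e = Δ ρ_m/(ρ_m − ρ_c) = 1178 m × 3.33/0.64 = 6130 m.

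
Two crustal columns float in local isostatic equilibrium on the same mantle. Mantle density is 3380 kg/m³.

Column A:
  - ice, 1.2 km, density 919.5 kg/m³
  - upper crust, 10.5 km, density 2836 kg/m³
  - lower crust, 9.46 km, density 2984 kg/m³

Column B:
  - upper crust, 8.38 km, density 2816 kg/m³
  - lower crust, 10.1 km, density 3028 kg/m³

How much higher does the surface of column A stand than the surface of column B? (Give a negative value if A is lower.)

1.22 km

For any compensation level in the mantle, the mantle terms cancel and isostasy reduces to e = (Σt_A − Σt_B) − (Σ(ρt)_A − Σ(ρt)_B) / ρ_m.
Σt_A = 21.16 km; Σt_B = 18.48 km; Σ(ρt)_A = 59110.04; Σ(ρt)_B = 54180.88 (in km·kg/m³).
e = (21.16 − 18.48) − (59110.04 − 54180.88) / 3380 = 1.22 km.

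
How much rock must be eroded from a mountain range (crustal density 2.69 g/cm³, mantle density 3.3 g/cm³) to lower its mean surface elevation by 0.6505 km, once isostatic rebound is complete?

3.52 km

Net drop Δ = e − u = e − e ρ_c/ρ_m = e (ρ_m − ρ_c)/ρ_m.
e = Δ ρ_m/(ρ_m − ρ_c) = 0.6505 km × 3.3/0.61 = 3.52 km.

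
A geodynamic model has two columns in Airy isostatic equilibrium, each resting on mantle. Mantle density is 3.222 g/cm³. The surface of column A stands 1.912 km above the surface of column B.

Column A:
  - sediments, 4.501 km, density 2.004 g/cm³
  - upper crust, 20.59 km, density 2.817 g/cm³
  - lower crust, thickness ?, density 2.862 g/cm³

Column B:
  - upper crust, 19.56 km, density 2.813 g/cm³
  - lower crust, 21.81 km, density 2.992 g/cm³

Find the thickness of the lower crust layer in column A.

14.9 km

Take the compensation level at the base of the deeper column (depth z_c below the surface of column A) and equate Σ ρ_i t_i down to z_c; mantle fills any gap and the z_c terms cancel.
Column A: 4.501×2.004 + 20.59×2.817 + x×2.862 + (z_c − 25.091 − x)×3.222
Column B: 1.912×0 + 19.56×2.813 + 21.81×2.992 + (z_c − 1.912 − 41.37)×3.222
The z_c×3.222 term appears on both sides and cancels. Collect the known terms of each column as K = Σ(ρt)_known − 3.222 × (depth of known layers): K_A = 67.022034 − 3.222×25.091 = −13.821168; K_B = 120.2778 − 3.222×(1.912 + 41.37) = −19.176804.
Balance: K_A − x×(3.222 − 2.862) = K_B, so x = (K_A − K_B)/(3.222 − 2.862) = 5.35564/0.36 = 14.9 km.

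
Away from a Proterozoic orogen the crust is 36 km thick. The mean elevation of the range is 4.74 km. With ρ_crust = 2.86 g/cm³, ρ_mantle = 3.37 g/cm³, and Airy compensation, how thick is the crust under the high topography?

Root depth r = h ρ_c / (ρ_m − ρ_c) = 4.74 km × 2.86 / 0.51 = 26.58 km.
Total thickness = T + h + r = 36 km + 4.74 km + 26.58 km = 67.3 km.

67.3 km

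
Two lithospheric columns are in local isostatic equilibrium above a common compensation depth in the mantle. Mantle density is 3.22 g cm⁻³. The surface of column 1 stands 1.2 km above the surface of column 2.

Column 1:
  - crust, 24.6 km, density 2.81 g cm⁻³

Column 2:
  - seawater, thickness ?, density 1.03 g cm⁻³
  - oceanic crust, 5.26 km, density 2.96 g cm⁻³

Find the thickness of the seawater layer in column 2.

Take the compensation level at the base of the deeper column (depth z_c below the surface of column 1) and equate Σ ρ_i t_i down to z_c; mantle fills any gap and the z_c terms cancel.
Column 1: 24.6×2.81 + (z_c − 24.6)×3.22
Column 2: 1.2×0 + x×1.03 + 5.26×2.96 + (z_c − 1.2 − 5.26 − x)×3.22
The z_c×3.22 term appears on both sides and cancels. Collect the known terms of each column as K = Σ(ρt)_known − 3.22 × (depth of known layers): K_1 = 69.126 − 3.22×24.6 = −10.086; K_2 = 15.5696 − 3.22×(1.2 + 5.26) = −5.2316.
Balance: K_1 = K_2 − x×(3.22 − 1.03), so x = (K_2 − K_1)/(3.22 − 1.03) = 4.8544/2.19 = 2.22 km.

2.22 km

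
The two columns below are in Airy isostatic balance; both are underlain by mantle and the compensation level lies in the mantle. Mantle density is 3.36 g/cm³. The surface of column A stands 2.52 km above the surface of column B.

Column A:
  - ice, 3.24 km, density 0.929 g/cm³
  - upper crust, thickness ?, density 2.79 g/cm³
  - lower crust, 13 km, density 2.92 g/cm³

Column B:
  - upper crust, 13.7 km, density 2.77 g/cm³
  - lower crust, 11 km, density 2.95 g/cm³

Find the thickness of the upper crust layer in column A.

13.1 km

Take the compensation level at the base of the deeper column (depth z_c below the surface of column A) and equate Σ ρ_i t_i down to z_c; mantle fills any gap and the z_c terms cancel.
Column A: 3.24×0.929 + x×2.79 + 13×2.92 + (z_c − 16.24 − x)×3.36
Column B: 2.52×0 + 13.7×2.77 + 11×2.95 + (z_c − 2.52 − 24.7)×3.36
The z_c×3.36 term appears on both sides and cancels. Collect the known terms of each column as K = Σ(ρt)_known − 3.36 × (depth of known layers): K_A = 40.96996 − 3.36×16.24 = −13.59644; K_B = 70.399 − 3.36×(2.52 + 24.7) = −21.0602.
Balance: K_A − x×(3.36 − 2.79) = K_B, so x = (K_A − K_B)/(3.36 − 2.79) = 7.46376/0.57 = 13.1 km.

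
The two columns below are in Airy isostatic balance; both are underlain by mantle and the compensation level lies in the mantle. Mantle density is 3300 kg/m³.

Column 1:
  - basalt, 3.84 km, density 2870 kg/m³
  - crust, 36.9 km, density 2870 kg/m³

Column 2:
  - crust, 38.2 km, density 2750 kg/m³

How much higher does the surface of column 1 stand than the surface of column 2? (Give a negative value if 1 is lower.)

−1.06 km

For any compensation level in the mantle, the mantle terms cancel and isostasy reduces to e = (Σt_1 − Σt_2) − (Σ(ρt)_1 − Σ(ρt)_2) / ρ_m.
Σt_1 = 40.74 km; Σt_2 = 38.2 km; Σ(ρt)_1 = 116923.8; Σ(ρt)_2 = 105050 (in km·kg/m³).
e = (40.74 − 38.2) − (116923.8 − 105050) / 3300 = −1.06 km.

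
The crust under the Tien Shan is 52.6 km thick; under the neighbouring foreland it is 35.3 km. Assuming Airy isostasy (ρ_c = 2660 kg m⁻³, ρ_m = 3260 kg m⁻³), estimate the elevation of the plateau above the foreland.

3.18 km

Excess crust Δ = 52.6 km − 35.3 km = 17.3 km, split between elevation h and root r with h + r = Δ.
Airy balance ρ_c h = (ρ_m − ρ_c) r gives r = h ρ_c/(ρ_m − ρ_c), so h (1 + ρ_c/(ρ_m − ρ_c)) = Δ, i.e. h = Δ (ρ_m − ρ_c)/ρ_m.
h = 17.3 km × 600/3260 = 3.18 km.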